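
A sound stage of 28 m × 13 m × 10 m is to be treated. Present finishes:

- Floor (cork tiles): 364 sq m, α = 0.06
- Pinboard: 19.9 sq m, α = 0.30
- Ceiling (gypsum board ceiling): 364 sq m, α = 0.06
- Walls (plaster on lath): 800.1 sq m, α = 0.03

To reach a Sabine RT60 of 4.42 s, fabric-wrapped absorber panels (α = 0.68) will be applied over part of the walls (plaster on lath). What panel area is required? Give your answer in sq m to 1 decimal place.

Total absorption A₁ = 364*0.06 + 19.9*0.30 + 364*0.06 + 800.1*0.03
  = 21.840 + 5.970 + 21.840 + 24.003 = 73.653 sq m sabins.
Required A₂ = 0.161·3640/4.42 = 132.588 sabins.
Absorption to add: 132.588 − 73.653 = 58.935 sabins.
Each sq m of panel replacing the walls (plaster on lath) adds (0.68 − 0.03) = 0.65 sabins.
Panel area = 58.935 / 0.65 = 90.7 sq m.

90.7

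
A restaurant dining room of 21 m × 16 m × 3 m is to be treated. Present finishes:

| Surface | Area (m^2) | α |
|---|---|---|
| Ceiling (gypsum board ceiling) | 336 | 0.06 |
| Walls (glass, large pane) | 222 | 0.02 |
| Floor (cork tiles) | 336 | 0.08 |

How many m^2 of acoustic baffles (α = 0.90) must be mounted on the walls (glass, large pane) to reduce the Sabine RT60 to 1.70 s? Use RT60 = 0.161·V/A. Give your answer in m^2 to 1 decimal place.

Equivalent absorption area: A₁ = 336×0.06 + 222×0.02 + 336×0.08 = 51.480 m^2.
Required A₂ = 0.161·1008/1.70 = 95.464 sabins.
ΔA needed = 95.464 − 51.480 = 43.984 sabins.
Net gain per m^2: Δα = 0.90 − 0.02 = 0.88.
Panel area = 43.984 / 0.88 = 50.0 m^2.

50.0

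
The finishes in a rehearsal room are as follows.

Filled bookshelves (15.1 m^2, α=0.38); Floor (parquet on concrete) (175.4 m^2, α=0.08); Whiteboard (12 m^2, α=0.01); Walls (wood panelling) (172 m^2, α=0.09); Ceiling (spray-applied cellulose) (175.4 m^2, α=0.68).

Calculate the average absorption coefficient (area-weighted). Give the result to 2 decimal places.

0.28

Total surface area S = 549.9 m^2.
Weighted sum Σ Sα = 154.642.
ᾱ = A/S = 0.28.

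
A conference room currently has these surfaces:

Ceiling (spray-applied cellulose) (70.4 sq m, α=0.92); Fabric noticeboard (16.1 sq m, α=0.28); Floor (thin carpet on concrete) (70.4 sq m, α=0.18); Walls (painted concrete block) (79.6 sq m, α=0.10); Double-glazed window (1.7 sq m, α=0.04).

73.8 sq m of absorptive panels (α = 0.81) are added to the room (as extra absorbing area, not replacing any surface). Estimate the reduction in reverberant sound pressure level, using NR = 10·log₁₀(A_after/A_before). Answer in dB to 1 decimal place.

Equivalent absorption area: A_before = 70.4×0.92 + 16.1×0.28 + 70.4×0.18 + 79.6×0.10 + 1.7×0.04 = 89.976 sq m.
Treatment contributes 73.8·0.81 = 59.778 sabins.
A_after = 89.976 + 59.778 = 149.754 sabins.
NR = 10·log₁₀(149.754/89.976) = 2.2 dB.

2.2 dB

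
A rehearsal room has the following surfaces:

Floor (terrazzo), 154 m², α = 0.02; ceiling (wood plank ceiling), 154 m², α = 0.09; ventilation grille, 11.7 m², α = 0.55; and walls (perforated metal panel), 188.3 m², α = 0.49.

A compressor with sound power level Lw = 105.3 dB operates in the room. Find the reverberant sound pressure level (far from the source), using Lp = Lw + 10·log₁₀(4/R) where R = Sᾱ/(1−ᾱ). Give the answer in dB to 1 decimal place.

89.6 dB

A = 115.642 sabins; S = 508.0 m².
ᾱ = 0.2276, so room constant R = A/(1−ᾱ) = 149.718 m².
Lp = Lw + 10 log₁₀(4/R) = 105.3 -15.73 = 89.6 dB.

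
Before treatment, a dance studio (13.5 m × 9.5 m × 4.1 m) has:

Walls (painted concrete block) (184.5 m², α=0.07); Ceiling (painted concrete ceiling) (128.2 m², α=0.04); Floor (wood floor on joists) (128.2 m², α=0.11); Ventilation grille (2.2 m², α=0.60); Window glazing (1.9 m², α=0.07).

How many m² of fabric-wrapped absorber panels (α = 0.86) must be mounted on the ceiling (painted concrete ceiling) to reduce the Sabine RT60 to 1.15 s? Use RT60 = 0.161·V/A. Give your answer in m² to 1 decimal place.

Equivalent absorption area: A₁ = 184.5·0.07 + 128.2·0.04 + 128.2·0.11 + 2.2·0.60 + 1.9·0.07 = 33.598 m².
Required A₂ = 0.161·525.825/1.15 = 73.616 sabins.
ΔA needed = 73.616 − 33.598 = 40.018 sabins.
Net gain per m²: Δα = 0.86 − 0.04 = 0.82.
Area = ΔA/Δα = 40.018/0.82 = 48.8 m².

48.8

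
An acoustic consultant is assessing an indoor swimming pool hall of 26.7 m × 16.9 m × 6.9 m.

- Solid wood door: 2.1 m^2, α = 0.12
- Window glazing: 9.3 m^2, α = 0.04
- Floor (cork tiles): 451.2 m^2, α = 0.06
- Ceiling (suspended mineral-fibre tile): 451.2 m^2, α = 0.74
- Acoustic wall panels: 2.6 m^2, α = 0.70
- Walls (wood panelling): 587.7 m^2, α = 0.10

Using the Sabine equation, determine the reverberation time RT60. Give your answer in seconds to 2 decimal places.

1.19 seconds

Summing Sᵢαᵢ: 0.252 + 0.372 + 27.072 + 333.888 + 1.820 + 58.770 → A = 422.174 sabins.
Volume V = 26.7 × 16.9 × 6.9 = 3113.487 m³.
T = 0.161 V/A = 0.161·3113.487/422.174 = 1.19 s.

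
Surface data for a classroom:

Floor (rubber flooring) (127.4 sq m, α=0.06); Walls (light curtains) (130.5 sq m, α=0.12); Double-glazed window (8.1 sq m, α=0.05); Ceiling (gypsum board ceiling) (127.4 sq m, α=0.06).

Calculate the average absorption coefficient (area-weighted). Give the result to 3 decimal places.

S = Σ Sᵢ = 127.4 + 130.5 + 8.1 + 127.4 = 393.4 sq m.
A = 127.4·0.06 + 130.5·0.12 + 8.1·0.05 + 127.4·0.06 = 31.353 sabins.
ᾱ = A/S = 0.080.

0.080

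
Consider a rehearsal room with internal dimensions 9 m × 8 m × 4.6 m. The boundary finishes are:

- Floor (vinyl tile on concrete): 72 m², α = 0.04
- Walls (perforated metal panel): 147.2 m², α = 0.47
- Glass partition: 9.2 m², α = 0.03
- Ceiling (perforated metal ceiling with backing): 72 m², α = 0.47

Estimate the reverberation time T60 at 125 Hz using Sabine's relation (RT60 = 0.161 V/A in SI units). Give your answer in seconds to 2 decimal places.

0.50 sec

Summing Sᵢαᵢ: 2.880 + 69.184 + 0.276 + 33.840 → A = 106.180 sabins.
Volume V = 9 × 8 × 4.6 = 331.2 m³.
T = 0.161 V/A = 0.161·331.2/106.180 = 0.50 s.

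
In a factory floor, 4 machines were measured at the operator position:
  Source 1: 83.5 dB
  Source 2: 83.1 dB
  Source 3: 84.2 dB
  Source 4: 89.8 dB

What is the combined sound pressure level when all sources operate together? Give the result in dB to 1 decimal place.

Sum in the linear (power) domain: Σ 10^(Lᵢ/10) = 10^(83.5/10) + 10^(83.1/10) + 10^(84.2/10) + 10^(89.8/10) = 1.646e+09.
L_total = 10·log₁₀(1.646e+09) = 92.2 dB.

92.2 dB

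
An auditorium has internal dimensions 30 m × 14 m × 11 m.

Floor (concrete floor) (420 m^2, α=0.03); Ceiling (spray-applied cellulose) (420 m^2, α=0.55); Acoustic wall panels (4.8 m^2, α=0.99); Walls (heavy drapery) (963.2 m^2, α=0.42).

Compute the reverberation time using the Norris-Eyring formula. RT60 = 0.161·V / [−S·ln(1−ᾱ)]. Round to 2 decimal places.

Total surface area S = 420 + 420 + 4.8 + 963.2 = 1808.0 m^2.
Σ(Sᵢαᵢ) = 420×0.03 + 420×0.55 + 4.8×0.99 + 963.2×0.42 = 652.896.
Mean coefficient ᾱ = A/S = 0.3611.
Eyring denominator: −S ln(1−ᾱ) = 809.997.
V = 30 × 14 × 11 = 4620 m³.
T = 0.161·V/[−S·ln(1−ᾱ)] = 0.161·4620/809.997 = 0.92 s.

0.92 seconds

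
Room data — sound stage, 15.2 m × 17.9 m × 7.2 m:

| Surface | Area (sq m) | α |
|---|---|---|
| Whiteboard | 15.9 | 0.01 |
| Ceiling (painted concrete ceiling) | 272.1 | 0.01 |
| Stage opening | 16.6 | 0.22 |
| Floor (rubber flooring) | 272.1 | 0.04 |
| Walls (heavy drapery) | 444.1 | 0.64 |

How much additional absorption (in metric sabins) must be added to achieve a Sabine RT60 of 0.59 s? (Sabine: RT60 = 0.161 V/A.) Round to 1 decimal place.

A₁ = Σ Sᵢαᵢ = 15.9·0.01 + 272.1·0.01 + 16.6·0.22 + 272.1·0.04 + 444.1·0.64 = 301.640 sabins.
For T = 0.59 s, need A₂ = 0.161·V/T = 0.161·1958.976/0.59 = 534.568 sabins.
Additional absorption ΔA = 534.568 − 301.640 = 232.9 sabins.

232.9 sabins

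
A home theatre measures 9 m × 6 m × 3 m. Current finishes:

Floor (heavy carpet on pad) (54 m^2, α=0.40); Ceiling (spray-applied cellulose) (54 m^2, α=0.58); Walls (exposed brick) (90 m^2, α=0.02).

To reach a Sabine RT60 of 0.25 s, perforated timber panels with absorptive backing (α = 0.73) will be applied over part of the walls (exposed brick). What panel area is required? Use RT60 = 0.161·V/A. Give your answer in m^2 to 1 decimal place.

Total absorption A₁ = 54×0.40 + 54×0.58 + 90×0.02
  = 21.600 + 31.320 + 1.800 = 54.720 m^2 sabins.
Required A₂ = 0.161·162/0.25 = 104.328 sabins.
ΔA needed = 104.328 − 54.720 = 49.608 sabins.
Net gain per m^2: Δα = 0.73 − 0.02 = 0.71.
Panel area = 49.608 / 0.71 = 69.9 m^2.

69.9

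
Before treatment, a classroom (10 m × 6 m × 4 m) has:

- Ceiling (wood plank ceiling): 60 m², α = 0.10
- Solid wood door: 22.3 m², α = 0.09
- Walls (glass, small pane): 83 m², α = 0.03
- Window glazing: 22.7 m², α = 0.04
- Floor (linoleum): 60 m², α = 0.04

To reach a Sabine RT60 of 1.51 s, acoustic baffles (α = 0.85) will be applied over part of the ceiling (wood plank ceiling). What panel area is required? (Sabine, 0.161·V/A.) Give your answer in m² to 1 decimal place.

15.7

Equivalent absorption area: A₁ = 60·0.10 + 22.3·0.09 + 83·0.03 + 22.7·0.04 + 60·0.04 = 13.805 m².
Required A₂ = 0.161·240/1.51 = 25.589 sabins.
Absorption to add: 25.589 − 13.805 = 11.784 sabins.
Net gain per m²: Δα = 0.85 − 0.10 = 0.75.
Panel area = 11.784 / 0.75 = 15.7 m².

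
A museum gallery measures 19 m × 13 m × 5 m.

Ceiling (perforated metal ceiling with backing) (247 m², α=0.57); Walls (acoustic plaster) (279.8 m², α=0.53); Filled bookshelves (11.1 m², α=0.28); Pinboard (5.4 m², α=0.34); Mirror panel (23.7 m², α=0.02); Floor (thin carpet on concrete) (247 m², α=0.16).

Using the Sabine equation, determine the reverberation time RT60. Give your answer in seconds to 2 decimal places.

0.60 sec

A = Σ Sᵢαᵢ = 247*0.57 + 279.8*0.53 + 11.1*0.28 + 5.4*0.34 + 23.7*0.02 + 247*0.16 = 334.022 sabins.
Volume V = 19 × 13 × 5 = 1235 m³.
RT60 = 0.161 · V / A = 0.161 × 1235 / 334.022 = 0.60 s.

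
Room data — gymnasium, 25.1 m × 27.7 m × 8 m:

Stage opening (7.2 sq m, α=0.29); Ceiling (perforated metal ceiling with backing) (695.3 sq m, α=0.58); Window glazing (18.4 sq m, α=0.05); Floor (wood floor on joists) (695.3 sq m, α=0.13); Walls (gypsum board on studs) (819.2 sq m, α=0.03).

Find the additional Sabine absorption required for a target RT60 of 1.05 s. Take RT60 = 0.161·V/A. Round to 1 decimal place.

Total absorption A₁ = 7.2*0.29 + 695.3*0.58 + 18.4*0.05 + 695.3*0.13 + 819.2*0.03
  = 2.088 + 403.274 + 0.920 + 90.389 + 24.576 = 521.247 sq m sabins.
Target A₂ = 0.161·5562.16/1.05 = 852.865 sabins (V = 5562.16 m³).
ΔA = A₂ − A₁ = 852.865 − 521.247 = 331.6 sabins.

331.6 sabins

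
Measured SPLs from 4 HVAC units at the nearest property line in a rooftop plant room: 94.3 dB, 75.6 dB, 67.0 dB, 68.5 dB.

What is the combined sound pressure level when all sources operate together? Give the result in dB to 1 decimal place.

94.4 dB

Converting to relative power and adding: 10^(94.3/10) + 10^(75.6/10) + 10^(67.0/10) + 10^(68.5/10) = 2.74e+09.
L_total = 10·log₁₀(2.74e+09) = 94.4 dB.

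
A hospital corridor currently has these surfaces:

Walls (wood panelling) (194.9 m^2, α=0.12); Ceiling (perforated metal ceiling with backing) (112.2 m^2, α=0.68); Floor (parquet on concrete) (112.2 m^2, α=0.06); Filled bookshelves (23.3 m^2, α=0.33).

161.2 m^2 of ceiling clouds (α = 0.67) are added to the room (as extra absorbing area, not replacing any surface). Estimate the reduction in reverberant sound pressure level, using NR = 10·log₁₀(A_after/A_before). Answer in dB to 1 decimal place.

A_before = Σ Sᵢαᵢ = 194.9·0.12 + 112.2·0.68 + 112.2·0.06 + 23.3·0.33 = 114.105 sabins.
Treatment contributes 161.2·0.67 = 108.004 sabins.
A_after = 114.105 + 108.004 = 222.109 sabins.
NR = 10·log₁₀(222.109/114.105) = 2.9 dB.

2.9 dB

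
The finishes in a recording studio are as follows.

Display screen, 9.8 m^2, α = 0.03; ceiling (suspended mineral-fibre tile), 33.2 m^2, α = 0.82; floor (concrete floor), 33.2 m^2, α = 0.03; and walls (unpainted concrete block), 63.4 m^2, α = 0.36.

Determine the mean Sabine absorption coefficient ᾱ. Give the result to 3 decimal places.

Total surface area S = 139.6 m^2.
A = 9.8·0.03 + 33.2·0.82 + 33.2·0.03 + 63.4·0.36 = 51.338 sabins.
ᾱ = 51.338 / 139.6 = 0.368.

0.368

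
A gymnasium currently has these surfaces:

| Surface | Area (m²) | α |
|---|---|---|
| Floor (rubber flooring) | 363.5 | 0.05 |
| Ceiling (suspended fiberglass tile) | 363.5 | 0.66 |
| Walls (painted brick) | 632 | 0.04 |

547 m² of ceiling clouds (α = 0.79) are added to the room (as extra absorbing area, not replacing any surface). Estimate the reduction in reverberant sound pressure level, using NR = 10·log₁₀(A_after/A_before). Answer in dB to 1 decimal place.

4.0 dB

Summing Sᵢαᵢ: 18.175 + 239.910 + 25.280 → A_before = 283.365 sabins.
Treatment contributes 547·0.79 = 432.130 sabins.
New total A_after = 715.495 sabins.
NR = 10·log₁₀(715.495/283.365) = 4.0 dB.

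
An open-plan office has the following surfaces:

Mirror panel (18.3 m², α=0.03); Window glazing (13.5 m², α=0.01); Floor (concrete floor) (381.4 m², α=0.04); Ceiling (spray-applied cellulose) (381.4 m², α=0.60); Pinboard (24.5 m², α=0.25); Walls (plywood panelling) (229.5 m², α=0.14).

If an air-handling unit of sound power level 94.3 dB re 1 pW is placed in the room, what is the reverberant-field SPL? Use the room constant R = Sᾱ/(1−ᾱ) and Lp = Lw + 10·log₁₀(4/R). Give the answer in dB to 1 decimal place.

Σ(Sᵢαᵢ) = 18.3·0.03 + 13.5·0.01 + 381.4·0.04 + 381.4·0.60 + 24.5·0.25 + 229.5·0.14 = 283.035; total area S = 1048.6 m².
ᾱ = 283.035/1048.6 = 0.2699; R = Sᾱ/(1−ᾱ) = 283.035/(1−0.2699) = 387.666 m².
Lp = Lw + 10 log₁₀(4/R) = 94.3 -19.86 = 74.4 dB.

74.4 dB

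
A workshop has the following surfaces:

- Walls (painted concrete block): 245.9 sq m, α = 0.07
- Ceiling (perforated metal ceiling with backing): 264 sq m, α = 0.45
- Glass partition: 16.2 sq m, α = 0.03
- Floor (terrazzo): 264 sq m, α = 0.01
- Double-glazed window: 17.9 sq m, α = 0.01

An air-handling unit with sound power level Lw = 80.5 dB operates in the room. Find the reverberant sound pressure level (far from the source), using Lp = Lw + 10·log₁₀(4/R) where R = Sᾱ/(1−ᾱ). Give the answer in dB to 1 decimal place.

64.3 dB

A = 139.318 sabins; S = 808.0 sq m.
ᾱ = 0.1724, so room constant R = A/(1−ᾱ) = 168.340 sq m.
Lp = 80.5 + 10·log₁₀(4/168.340) = 80.5 + (-16.24) = 64.3 dB.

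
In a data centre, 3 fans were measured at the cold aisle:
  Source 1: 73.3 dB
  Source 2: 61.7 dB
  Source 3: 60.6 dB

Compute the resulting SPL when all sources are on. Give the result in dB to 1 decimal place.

Sum in the linear (power) domain: Σ 10^(Lᵢ/10) = 10^(73.3/10) + 10^(61.7/10) + 10^(60.6/10) = 2.401e+07.
Back to dB: 10·log₁₀ Σ = 73.8 dB.

73.8 dB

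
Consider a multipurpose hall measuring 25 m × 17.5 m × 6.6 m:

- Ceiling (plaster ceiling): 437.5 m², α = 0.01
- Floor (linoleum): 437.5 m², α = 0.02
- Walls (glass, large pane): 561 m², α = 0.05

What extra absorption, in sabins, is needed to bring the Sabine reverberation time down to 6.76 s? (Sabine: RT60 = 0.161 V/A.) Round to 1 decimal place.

27.6 sabins

Summing Sᵢαᵢ: 4.375 + 8.750 + 28.050 → A₁ = 41.175 sabins.
Target A₂ = 0.161·2887.5/6.76 = 68.770 sabins (V = 2887.5 m³).
Shortfall: 68.770 − 41.175 = 27.6 sabins.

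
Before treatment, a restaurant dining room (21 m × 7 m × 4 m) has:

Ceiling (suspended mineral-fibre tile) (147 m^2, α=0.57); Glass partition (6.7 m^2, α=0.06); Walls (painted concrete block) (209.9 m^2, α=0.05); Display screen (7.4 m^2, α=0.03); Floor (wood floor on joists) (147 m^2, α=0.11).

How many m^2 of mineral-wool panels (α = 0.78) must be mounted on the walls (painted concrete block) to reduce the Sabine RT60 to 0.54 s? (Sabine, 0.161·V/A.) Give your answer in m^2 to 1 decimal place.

88.0

Total absorption A₁ = 147·0.57 + 6.7·0.06 + 209.9·0.05 + 7.4·0.03 + 147·0.11
  = 83.790 + 0.402 + 10.495 + 0.222 + 16.170 = 111.079 m^2 sabins.
V = 588 m³. Target absorption A₂ = 0.161 × 588 / 0.54 = 175.311 sabins.
Absorption to add: 175.311 − 111.079 = 64.232 sabins.
Each m^2 of panel replacing the walls (painted concrete block) adds (0.78 − 0.05) = 0.73 sabins.
Panel area = 64.232 / 0.73 = 88.0 m^2.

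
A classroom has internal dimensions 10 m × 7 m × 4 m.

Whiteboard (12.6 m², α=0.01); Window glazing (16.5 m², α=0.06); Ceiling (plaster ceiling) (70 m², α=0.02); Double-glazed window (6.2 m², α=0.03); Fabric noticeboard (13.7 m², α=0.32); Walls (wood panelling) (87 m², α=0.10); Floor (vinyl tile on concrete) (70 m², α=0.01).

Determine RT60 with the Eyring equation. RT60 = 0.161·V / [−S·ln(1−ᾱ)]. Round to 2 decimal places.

2.65 sec

Total surface area S = 12.6 + 16.5 + 70 + 6.2 + 13.7 + 87 + 70 = 276.0 m².
Absorption A = 12.6·0.01 + 16.5·0.06 + 70·0.02 + 6.2·0.03 + 13.7·0.32 + 87·0.10 + 70·0.01 = 16.486 sabins.
Mean coefficient ᾱ = A/S = 0.0597.
−S·ln(1−ᾱ) = −276.0 × ln(1 − 0.0597) = 16.990.
V = 10 × 7 × 4 = 280 m³.
RT60 = 0.161 × 280 / 16.990 = 2.65 s.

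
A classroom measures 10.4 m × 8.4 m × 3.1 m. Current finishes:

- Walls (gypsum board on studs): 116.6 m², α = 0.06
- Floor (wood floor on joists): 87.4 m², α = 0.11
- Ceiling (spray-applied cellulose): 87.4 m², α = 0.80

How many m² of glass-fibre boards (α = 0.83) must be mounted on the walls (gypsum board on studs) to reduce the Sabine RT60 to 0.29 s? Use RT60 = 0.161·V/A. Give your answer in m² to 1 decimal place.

82.9

A₁ = Σ Sᵢαᵢ = 116.6*0.06 + 87.4*0.11 + 87.4*0.80 = 86.530 sabins.
V = 270.816 m³. Target absorption A₂ = 0.161 × 270.816 / 0.29 = 150.350 sabins.
ΔA needed = 150.350 − 86.530 = 63.820 sabins.
Net gain per m²: Δα = 0.83 − 0.06 = 0.77.
Panel area = 63.820 / 0.77 = 82.9 m².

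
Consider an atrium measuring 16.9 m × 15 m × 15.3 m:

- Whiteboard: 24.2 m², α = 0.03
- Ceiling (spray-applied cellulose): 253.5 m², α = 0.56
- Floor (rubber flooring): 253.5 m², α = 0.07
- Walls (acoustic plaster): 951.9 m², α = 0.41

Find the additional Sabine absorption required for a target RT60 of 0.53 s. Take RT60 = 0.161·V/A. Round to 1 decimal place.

Summing Sᵢαᵢ: 0.726 + 141.960 + 17.745 + 390.279 → A₁ = 550.710 sabins.
V = 3878.55 m³. Required absorption A₂ = 0.161 × 3878.55 / 0.53 = 1178.201 sabins.
Shortfall: 1178.201 − 550.710 = 627.5 sabins.

627.5 sabins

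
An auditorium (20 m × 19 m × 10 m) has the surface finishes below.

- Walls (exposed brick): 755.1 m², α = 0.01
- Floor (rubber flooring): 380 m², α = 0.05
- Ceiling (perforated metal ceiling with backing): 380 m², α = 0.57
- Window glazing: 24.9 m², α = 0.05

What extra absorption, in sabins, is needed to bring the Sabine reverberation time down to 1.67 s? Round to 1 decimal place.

122.0 sabins

Summing Sᵢαᵢ: 7.551 + 19.000 + 216.600 + 1.245 → A₁ = 244.396 sabins.
Target A₂ = 0.161·3800/1.67 = 366.347 sabins (V = 3800 m³).
Additional absorption ΔA = 366.347 − 244.396 = 122.0 sabins.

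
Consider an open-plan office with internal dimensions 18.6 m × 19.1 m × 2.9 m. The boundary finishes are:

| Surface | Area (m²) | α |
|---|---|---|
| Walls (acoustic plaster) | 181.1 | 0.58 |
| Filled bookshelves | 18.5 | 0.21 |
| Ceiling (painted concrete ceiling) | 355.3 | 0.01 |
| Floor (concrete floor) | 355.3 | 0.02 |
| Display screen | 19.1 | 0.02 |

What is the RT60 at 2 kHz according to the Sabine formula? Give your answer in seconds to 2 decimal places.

1.38 sec

Equivalent absorption area: A = 181.1*0.58 + 18.5*0.21 + 355.3*0.01 + 355.3*0.02 + 19.1*0.02 = 119.964 m².
Volume V = 18.6 × 19.1 × 2.9 = 1030.254 m³.
Sabine: RT60 = 0.161 × 1030.254 / 119.964 = 1.38 s.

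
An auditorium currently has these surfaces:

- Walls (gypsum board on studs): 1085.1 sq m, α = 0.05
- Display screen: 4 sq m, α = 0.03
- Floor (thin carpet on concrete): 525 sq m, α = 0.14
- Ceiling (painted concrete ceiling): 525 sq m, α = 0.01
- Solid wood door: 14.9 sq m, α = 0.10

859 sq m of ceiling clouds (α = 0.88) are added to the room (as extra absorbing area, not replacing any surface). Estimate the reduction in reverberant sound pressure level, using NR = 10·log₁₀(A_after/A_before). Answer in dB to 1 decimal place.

Total absorption A_before = 1085.1×0.05 + 4×0.03 + 525×0.14 + 525×0.01 + 14.9×0.10
  = 54.255 + 0.120 + 73.500 + 5.250 + 1.490 = 134.615 sq m sabins.
Treatment contributes 859·0.88 = 755.920 sabins.
A_after = 134.615 + 755.920 = 890.535 sabins.
NR = 10·log₁₀(890.535/134.615) = 8.2 dB.

8.2 dB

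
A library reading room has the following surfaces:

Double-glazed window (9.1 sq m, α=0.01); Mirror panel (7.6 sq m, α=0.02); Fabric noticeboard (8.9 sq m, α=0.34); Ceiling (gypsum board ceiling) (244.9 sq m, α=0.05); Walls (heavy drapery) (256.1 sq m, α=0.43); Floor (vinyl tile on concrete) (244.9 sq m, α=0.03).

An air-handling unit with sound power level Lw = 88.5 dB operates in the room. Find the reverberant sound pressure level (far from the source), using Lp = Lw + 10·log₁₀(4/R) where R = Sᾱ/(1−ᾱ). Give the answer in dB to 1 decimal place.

A = 132.984 sabins; S = 771.5 sq m.
ᾱ = 0.1724, so room constant R = A/(1−ᾱ) = 160.686 sq m.
Lp = Lw + 10 log₁₀(4/R) = 88.5 -16.04 = 72.5 dB.

72.5 dB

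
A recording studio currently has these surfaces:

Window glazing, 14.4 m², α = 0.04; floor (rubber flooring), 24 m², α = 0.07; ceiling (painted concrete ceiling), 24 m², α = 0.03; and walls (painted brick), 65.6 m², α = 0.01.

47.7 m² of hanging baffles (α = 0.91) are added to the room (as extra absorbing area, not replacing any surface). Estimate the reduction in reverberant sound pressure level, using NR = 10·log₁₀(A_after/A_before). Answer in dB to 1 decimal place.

Total absorption A_before = 14.4×0.04 + 24×0.07 + 24×0.03 + 65.6×0.01
  = 0.576 + 1.680 + 0.720 + 0.656 = 3.632 m² sabins.
Treatment contributes 47.7·0.91 = 43.407 sabins.
New total A_after = 47.039 sabins.
NR = 10·log₁₀(47.039/3.632) = 11.1 dB.

11.1 dB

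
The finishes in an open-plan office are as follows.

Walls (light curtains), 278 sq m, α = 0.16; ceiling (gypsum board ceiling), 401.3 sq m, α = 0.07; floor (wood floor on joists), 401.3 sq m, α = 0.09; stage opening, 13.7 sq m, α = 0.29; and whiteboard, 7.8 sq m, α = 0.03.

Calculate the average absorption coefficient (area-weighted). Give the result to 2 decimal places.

Total surface area S = 1102.1 sq m.
Weighted sum Σ Sα = 112.895.
ᾱ = 112.895 / 1102.1 = 0.10.

0.10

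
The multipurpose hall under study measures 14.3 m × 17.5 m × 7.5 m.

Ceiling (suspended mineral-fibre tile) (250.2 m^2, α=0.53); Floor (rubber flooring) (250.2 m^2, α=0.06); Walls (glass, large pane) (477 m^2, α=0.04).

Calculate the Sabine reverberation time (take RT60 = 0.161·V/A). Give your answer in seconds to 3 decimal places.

1.813 sec

Equivalent absorption area: A = 250.2×0.53 + 250.2×0.06 + 477×0.04 = 166.698 m^2.
V = 14.3·17.5·7.5 = 1876.875 m³.
T = 0.161 V/A = 0.161·1876.875/166.698 = 1.813 s.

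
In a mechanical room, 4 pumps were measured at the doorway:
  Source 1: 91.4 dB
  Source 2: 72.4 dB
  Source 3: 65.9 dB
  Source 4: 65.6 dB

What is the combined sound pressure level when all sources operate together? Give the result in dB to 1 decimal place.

91.5 dB

Σ 10^(Lᵢ/10) = 1.405e+09.
Combined level = 10 log₁₀(1.405e+09) = 91.5 dB.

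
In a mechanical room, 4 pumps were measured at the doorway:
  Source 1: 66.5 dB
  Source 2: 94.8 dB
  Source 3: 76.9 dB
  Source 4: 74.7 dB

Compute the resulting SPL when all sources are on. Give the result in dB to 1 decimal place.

Sum in the linear (power) domain: Σ 10^(Lᵢ/10) = 10^(66.5/10) + 10^(94.8/10) + 10^(76.9/10) + 10^(74.7/10) = 3.103e+09.
L_total = 10·log₁₀(3.103e+09) = 94.9 dB.

94.9 dB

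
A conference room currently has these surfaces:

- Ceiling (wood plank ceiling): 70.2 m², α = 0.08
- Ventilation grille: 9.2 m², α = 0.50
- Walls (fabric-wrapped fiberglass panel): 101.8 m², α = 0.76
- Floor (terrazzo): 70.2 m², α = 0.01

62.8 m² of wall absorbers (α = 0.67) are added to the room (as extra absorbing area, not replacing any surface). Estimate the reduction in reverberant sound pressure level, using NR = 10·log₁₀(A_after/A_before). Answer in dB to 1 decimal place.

Summing Sᵢαᵢ: 5.616 + 4.600 + 77.368 + 0.702 → A_before = 88.286 sabins.
Added absorption = 62.8 × 0.67 = 42.076 sabins.
A_after = 88.286 + 42.076 = 130.362 sabins.
Reduction = 10 log₁₀(A_after/A_before) = 10 log₁₀(1.4766) = 1.7 dB.

1.7 dB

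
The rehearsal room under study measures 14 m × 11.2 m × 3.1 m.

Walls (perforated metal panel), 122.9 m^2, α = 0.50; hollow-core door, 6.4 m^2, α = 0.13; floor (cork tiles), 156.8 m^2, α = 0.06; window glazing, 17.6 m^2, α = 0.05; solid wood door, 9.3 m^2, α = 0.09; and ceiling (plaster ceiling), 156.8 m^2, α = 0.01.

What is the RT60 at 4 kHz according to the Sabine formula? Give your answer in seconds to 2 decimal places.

Total absorption A = 122.9×0.50 + 6.4×0.13 + 156.8×0.06 + 17.6×0.05 + 9.3×0.09 + 156.8×0.01
  = 61.450 + 0.832 + 9.408 + 0.880 + 0.837 + 1.568 = 74.975 m^2 sabins.
Room volume: 486.08 m³.
RT60 = 0.161 · V / A = 0.161 × 486.08 / 74.975 = 1.04 s.

1.04 s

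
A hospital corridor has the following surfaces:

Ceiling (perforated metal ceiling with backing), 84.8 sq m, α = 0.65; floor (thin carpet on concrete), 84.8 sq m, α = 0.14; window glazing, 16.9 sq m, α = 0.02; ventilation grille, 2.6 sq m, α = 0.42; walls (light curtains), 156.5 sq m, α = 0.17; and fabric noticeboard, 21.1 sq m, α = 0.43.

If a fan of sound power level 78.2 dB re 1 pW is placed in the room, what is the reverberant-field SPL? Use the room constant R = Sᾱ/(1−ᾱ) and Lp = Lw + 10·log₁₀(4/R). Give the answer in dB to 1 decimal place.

62.6 dB

Σ(Sᵢαᵢ) = 84.8×0.65 + 84.8×0.14 + 16.9×0.02 + 2.6×0.42 + 156.5×0.17 + 21.1×0.43 = 104.100; total area S = 366.7 sq m.
ᾱ = 0.2839, so room constant R = A/(1−ᾱ) = 145.371 sq m.
Lp = 78.2 + 10·log₁₀(4/145.371) = 78.2 + (-15.60) = 62.6 dB.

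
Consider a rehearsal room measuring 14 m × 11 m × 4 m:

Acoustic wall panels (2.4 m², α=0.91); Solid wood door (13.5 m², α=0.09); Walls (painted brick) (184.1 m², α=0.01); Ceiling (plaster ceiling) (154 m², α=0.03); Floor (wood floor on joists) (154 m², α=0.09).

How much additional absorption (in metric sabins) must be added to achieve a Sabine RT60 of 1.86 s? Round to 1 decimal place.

29.6 sabins

Summing Sᵢαᵢ: 2.184 + 1.215 + 1.841 + 4.620 + 13.860 → A₁ = 23.720 sabins.
For T = 1.86 s, need A₂ = 0.161·V/T = 0.161·616/1.86 = 53.320 sabins.
Shortfall: 53.320 − 23.720 = 29.6 sabins.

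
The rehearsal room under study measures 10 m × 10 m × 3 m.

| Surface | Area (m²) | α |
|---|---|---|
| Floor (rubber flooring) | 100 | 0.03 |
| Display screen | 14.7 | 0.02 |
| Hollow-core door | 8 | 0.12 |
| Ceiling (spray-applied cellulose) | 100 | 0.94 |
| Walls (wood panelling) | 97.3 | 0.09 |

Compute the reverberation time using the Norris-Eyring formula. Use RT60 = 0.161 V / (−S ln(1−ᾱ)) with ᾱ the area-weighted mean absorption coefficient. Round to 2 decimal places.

0.37 seconds

Total surface area S = 100 + 14.7 + 8 + 100 + 97.3 = 320.0 m².
Σ(Sᵢαᵢ) = 100×0.03 + 14.7×0.02 + 8×0.12 + 100×0.94 + 97.3×0.09 = 107.011.
Mean coefficient ᾱ = A/S = 0.3344.
Eyring denominator: −S ln(1−ᾱ) = 130.261.
V = 10 × 10 × 3 = 300 m³.
RT60 = 0.161 × 300 / 130.261 = 0.37 s.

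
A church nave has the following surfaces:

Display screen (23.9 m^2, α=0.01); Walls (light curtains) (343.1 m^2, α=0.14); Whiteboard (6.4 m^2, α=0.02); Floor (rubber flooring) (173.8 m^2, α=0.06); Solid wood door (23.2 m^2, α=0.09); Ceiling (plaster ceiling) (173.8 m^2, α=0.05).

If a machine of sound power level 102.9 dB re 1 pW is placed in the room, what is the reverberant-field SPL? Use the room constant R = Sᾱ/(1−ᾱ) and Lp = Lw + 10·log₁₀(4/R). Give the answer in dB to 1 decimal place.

Σ(Sᵢαᵢ) = 23.9·0.01 + 343.1·0.14 + 6.4·0.02 + 173.8·0.06 + 23.2·0.09 + 173.8·0.05 = 69.607; total area S = 744.2 m^2.
ᾱ = 69.607/744.2 = 0.0935; R = Sᾱ/(1−ᾱ) = 69.607/(1−0.0935) = 76.787 m^2.
Lp = Lw + 10 log₁₀(4/R) = 102.9 -12.83 = 90.1 dB.

90.1 dB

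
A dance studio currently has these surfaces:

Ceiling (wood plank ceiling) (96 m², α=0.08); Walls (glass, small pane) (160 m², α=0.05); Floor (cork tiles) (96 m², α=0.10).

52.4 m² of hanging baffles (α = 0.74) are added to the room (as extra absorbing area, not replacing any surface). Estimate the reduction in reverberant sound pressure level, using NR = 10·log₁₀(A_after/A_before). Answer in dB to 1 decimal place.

A_before = Σ Sᵢαᵢ = 96*0.08 + 160*0.05 + 96*0.10 = 25.280 sabins.
Treatment contributes 52.4·0.74 = 38.776 sabins.
New total A_after = 64.056 sabins.
NR = 10·log₁₀(64.056/25.280) = 4.0 dB.

4.0 dB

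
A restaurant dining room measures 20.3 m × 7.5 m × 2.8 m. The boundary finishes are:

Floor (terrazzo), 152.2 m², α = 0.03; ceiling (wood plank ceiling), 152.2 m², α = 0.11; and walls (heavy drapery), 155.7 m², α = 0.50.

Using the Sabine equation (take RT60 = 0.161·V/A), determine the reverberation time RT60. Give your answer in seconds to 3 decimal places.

Equivalent absorption area: A = 152.2×0.03 + 152.2×0.11 + 155.7×0.50 = 99.158 m².
Volume V = 20.3 × 7.5 × 2.8 = 426.3 m³.
Sabine: RT60 = 0.161 × 426.3 / 99.158 = 0.692 s.

0.692 s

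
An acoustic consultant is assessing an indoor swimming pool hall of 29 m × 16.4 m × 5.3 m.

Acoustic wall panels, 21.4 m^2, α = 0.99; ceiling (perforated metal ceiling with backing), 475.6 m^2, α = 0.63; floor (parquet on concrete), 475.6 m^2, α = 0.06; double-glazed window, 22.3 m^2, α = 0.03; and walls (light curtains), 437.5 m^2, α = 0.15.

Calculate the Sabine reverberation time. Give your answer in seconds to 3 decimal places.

0.976 sec

Summing Sᵢαᵢ: 21.186 + 299.628 + 28.536 + 0.669 + 65.625 → A = 415.644 sabins.
Room volume: 2520.68 m³.
T = 0.161 V/A = 0.161·2520.68/415.644 = 0.976 s.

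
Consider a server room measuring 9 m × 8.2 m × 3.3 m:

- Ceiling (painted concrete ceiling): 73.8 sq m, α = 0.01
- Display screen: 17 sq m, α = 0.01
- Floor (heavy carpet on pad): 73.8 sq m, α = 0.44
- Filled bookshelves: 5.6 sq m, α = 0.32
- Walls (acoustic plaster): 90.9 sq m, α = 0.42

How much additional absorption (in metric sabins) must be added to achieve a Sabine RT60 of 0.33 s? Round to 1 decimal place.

45.5 sabins

Total absorption A₁ = 73.8*0.01 + 17*0.01 + 73.8*0.44 + 5.6*0.32 + 90.9*0.42
  = 0.738 + 0.170 + 32.472 + 1.792 + 38.178 = 73.350 sq m sabins.
Target A₂ = 0.161·243.54/0.33 = 118.818 sabins (V = 243.54 m³).
Shortfall: 118.818 − 73.350 = 45.5 sabins.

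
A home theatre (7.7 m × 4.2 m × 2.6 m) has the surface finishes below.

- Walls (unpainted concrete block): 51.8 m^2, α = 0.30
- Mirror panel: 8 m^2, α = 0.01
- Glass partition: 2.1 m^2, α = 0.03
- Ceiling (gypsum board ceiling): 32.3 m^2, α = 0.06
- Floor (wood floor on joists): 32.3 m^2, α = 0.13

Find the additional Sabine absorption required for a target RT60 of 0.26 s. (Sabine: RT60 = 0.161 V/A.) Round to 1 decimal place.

30.2 sabins

Total absorption A₁ = 51.8×0.30 + 8×0.01 + 2.1×0.03 + 32.3×0.06 + 32.3×0.13
  = 15.540 + 0.080 + 0.063 + 1.938 + 4.199 = 21.820 m^2 sabins.
Target A₂ = 0.161·84.084/0.26 = 52.067 sabins (V = 84.084 m³).
ΔA = A₂ − A₁ = 52.067 − 21.820 = 30.2 sabins.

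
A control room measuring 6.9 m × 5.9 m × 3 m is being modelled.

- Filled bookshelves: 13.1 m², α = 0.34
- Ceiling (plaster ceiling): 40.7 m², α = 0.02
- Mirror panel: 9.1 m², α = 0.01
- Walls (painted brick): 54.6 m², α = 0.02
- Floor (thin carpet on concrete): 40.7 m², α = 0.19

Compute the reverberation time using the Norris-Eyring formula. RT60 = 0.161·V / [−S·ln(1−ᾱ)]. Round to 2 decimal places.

1.32 s

Total surface area S = 13.1 + 40.7 + 9.1 + 54.6 + 40.7 = 158.2 m².
Absorption A = 13.1×0.34 + 40.7×0.02 + 9.1×0.01 + 54.6×0.02 + 40.7×0.19 = 14.184 sabins.
ᾱ = 14.184 / 158.2 = 0.0897.
Eyring denominator: −S ln(1−ᾱ) = 14.868.
V = 6.9 × 5.9 × 3 = 122.13 m³.
RT60 = 0.161 × 122.13 / 14.868 = 1.32 s.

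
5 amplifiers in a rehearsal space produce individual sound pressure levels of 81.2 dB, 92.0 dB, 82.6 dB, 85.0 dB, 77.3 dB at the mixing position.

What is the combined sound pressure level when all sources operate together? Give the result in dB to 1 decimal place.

Σ 10^(Lᵢ/10) = 2.269e+09.
Back to dB: 10·log₁₀ Σ = 93.6 dB.

93.6 dB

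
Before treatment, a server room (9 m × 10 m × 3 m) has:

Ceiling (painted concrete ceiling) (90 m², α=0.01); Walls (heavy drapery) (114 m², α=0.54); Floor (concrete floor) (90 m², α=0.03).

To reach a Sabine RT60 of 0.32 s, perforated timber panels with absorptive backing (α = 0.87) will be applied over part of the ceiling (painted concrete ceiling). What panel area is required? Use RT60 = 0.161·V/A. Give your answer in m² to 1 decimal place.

82.2

Summing Sᵢαᵢ: 0.900 + 61.560 + 2.700 → A₁ = 65.160 sabins.
V = 270 m³. Target absorption A₂ = 0.161 × 270 / 0.32 = 135.844 sabins.
Absorption to add: 135.844 − 65.160 = 70.684 sabins.
Net gain per m²: Δα = 0.87 − 0.01 = 0.86.
Area = ΔA/Δα = 70.684/0.86 = 82.2 m².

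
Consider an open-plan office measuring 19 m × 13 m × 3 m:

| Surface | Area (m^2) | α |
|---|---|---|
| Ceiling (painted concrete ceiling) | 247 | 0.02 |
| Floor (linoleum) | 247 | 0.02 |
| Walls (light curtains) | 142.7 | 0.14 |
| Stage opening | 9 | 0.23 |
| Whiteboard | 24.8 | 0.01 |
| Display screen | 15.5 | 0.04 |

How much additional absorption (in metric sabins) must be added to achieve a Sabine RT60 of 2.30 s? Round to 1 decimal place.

Total absorption A₁ = 247*0.02 + 247*0.02 + 142.7*0.14 + 9*0.23 + 24.8*0.01 + 15.5*0.04
  = 4.940 + 4.940 + 19.978 + 2.070 + 0.248 + 0.620 = 32.796 m^2 sabins.
Target A₂ = 0.161·741/2.30 = 51.870 sabins (V = 741 m³).
Shortfall: 51.870 − 32.796 = 19.1 sabins.

19.1 sabins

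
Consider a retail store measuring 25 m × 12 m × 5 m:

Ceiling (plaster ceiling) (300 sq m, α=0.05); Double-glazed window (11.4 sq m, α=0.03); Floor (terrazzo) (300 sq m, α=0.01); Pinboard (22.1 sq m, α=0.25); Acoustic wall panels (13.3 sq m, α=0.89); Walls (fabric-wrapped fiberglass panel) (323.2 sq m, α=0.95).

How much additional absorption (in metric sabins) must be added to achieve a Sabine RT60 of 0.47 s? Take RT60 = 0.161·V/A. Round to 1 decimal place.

Total absorption A₁ = 300·0.05 + 11.4·0.03 + 300·0.01 + 22.1·0.25 + 13.3·0.89 + 323.2·0.95
  = 15.000 + 0.342 + 3.000 + 5.525 + 11.837 + 307.040 = 342.744 sq m sabins.
Target A₂ = 0.161·1500/0.47 = 513.830 sabins (V = 1500 m³).
Shortfall: 513.830 − 342.744 = 171.1 sabins.

171.1 sabins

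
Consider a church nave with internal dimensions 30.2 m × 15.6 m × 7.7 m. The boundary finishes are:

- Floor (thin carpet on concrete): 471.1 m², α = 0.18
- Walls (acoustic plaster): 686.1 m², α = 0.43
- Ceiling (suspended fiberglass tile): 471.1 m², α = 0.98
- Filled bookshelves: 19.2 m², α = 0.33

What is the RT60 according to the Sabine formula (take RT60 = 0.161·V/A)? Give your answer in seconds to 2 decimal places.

Equivalent absorption area: A = 471.1×0.18 + 686.1×0.43 + 471.1×0.98 + 19.2×0.33 = 847.835 m².
Volume V = 30.2 × 15.6 × 7.7 = 3627.624 m³.
RT60 = 0.161 · V / A = 0.161 × 3627.624 / 847.835 = 0.69 s.

0.69 s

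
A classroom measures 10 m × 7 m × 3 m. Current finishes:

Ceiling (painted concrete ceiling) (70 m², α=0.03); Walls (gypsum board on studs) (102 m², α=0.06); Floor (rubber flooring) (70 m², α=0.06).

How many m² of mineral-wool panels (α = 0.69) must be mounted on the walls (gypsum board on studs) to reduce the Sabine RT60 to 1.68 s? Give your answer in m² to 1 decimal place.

12.2

A₁ = Σ Sᵢαᵢ = 70×0.03 + 102×0.06 + 70×0.06 = 12.420 sabins.
V = 210 m³. Target absorption A₂ = 0.161 × 210 / 1.68 = 20.125 sabins.
Absorption to add: 20.125 − 12.420 = 7.705 sabins.
Net gain per m²: Δα = 0.69 − 0.06 = 0.63.
Panel area = 7.705 / 0.63 = 12.2 m².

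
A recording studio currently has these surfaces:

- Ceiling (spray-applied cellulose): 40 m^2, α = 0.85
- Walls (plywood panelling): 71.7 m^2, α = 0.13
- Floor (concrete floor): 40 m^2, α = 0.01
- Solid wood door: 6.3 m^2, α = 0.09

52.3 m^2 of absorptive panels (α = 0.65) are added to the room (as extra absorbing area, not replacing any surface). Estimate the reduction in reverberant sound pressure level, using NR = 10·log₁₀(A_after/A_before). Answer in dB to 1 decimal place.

Total absorption A_before = 40*0.85 + 71.7*0.13 + 40*0.01 + 6.3*0.09
  = 34.000 + 9.321 + 0.400 + 0.567 = 44.288 m^2 sabins.
Added absorption = 52.3 × 0.65 = 33.995 sabins.
New total A_after = 78.283 sabins.
NR = 10·log₁₀(78.283/44.288) = 2.5 dB.

2.5 dB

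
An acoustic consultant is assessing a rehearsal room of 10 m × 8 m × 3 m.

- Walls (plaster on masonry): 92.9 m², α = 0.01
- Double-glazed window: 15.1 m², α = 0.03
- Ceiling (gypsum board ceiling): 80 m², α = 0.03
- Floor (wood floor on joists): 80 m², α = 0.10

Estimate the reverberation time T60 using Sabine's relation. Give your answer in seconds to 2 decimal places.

Equivalent absorption area: A = 92.9*0.01 + 15.1*0.03 + 80*0.03 + 80*0.10 = 11.782 m².
V = 10·8·3 = 240 m³.
T = 0.161 V/A = 0.161·240/11.782 = 3.28 s.

3.28 sec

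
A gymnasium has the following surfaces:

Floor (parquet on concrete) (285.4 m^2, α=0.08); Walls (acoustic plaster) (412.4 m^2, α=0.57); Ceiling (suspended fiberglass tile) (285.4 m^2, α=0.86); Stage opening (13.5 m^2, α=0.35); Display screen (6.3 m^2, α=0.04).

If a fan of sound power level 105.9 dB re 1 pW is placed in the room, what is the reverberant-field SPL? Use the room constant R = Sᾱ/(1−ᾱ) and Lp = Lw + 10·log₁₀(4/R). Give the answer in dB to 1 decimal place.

Σ(Sᵢαᵢ) = 285.4·0.08 + 412.4·0.57 + 285.4·0.86 + 13.5·0.35 + 6.3·0.04 = 508.321; total area S = 1003.0 m^2.
ᾱ = 0.5068, so room constant R = A/(1−ᾱ) = 1030.659 m^2.
Lp = Lw + 10 log₁₀(4/R) = 105.9 -24.11 = 81.8 dB.

81.8 dB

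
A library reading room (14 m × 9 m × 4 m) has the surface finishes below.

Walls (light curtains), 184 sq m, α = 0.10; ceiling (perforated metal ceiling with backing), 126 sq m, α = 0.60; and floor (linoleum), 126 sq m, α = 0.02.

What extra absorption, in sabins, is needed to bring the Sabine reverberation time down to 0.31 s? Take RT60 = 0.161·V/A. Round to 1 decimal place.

Total absorption A₁ = 184×0.10 + 126×0.60 + 126×0.02
  = 18.400 + 75.600 + 2.520 = 96.520 sq m sabins.
Target A₂ = 0.161·504/0.31 = 261.755 sabins (V = 504 m³).
ΔA = A₂ − A₁ = 261.755 − 96.520 = 165.2 sabins.

165.2 sabins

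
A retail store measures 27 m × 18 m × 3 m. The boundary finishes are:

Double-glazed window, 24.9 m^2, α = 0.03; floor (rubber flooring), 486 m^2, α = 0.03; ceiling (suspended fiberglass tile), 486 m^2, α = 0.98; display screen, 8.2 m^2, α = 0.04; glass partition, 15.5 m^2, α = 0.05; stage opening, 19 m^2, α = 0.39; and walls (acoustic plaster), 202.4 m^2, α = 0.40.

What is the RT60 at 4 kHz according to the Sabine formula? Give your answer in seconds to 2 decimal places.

A = Σ Sᵢαᵢ = 24.9·0.03 + 486·0.03 + 486·0.98 + 8.2·0.04 + 15.5·0.05 + 19·0.39 + 202.4·0.40 = 581.080 sabins.
Room volume: 1458 m³.
Sabine: RT60 = 0.161 × 1458 / 581.080 = 0.40 s.

0.40 seconds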